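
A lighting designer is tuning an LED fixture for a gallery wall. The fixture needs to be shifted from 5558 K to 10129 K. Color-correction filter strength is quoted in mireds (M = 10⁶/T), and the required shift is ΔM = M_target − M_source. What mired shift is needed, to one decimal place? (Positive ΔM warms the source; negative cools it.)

M_source = 10⁶/5558 = 179.921; M_target = 10⁶/10129 = 98.726.
ΔM = 98.726 − 179.921 = -81.194 → -81.2 mireds, a cooling shift.

-81.2 mireds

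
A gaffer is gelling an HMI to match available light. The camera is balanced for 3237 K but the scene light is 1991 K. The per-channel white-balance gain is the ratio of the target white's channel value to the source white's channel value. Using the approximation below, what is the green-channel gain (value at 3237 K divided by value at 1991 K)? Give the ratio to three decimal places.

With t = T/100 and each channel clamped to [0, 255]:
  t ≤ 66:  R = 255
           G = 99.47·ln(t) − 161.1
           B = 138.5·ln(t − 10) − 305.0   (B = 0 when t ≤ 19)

At 1991 K (t = 19.91):
  G = 99.47·ln 19.91 − 161.1 = 99.47·2.9912 − 161.1 = 136.437.
At 3237 K (t = 32.37):
  G = 99.47·ln 32.37 − 161.1 = 99.47·3.4772 − 161.1 = 184.780.
Gain = 184.780 / 136.437 = 1.3543 → 1.354.

1.354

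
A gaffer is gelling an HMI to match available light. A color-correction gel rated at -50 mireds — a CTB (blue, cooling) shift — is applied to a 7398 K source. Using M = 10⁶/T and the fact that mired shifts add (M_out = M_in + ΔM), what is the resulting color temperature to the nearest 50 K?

M_in = 10⁶/7398 = 135.17 mireds.
M_out = 135.17 + (-50) = 85.17 mireds.
T_out = 10⁶/85.17 = 11741.0 K → 11750 K.

11750 K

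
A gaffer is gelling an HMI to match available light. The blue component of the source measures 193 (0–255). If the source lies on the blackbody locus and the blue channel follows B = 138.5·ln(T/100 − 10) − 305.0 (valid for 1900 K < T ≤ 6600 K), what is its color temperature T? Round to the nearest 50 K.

4650 K

ln(t − 10) = (193 + 305.0) / 138.5 = 3.5957.
t − 10 = e^3.5957 = 36.440, so t = 46.440.
T = 100·t = 4644 K → 4650 K to the nearest 50 K.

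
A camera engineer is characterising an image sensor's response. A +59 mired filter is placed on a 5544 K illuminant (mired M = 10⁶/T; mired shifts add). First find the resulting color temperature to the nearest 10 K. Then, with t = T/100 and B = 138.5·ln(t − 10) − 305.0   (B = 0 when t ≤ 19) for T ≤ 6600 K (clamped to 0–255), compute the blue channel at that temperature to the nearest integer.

M_in = 10⁶/5544 = 180.38; M_out = 180.38 + (+59) = 239.38.
T_out = 10⁶/239.38 = 4177.5 K → 4180 K; t = 41.8.
B = 138.5·ln(41.8 − 10) − 305.0 = 138.5·ln 31.8 − 305.0 = 138.5·3.4595 − 305.0 = 174.136.
Rounded: 174.

174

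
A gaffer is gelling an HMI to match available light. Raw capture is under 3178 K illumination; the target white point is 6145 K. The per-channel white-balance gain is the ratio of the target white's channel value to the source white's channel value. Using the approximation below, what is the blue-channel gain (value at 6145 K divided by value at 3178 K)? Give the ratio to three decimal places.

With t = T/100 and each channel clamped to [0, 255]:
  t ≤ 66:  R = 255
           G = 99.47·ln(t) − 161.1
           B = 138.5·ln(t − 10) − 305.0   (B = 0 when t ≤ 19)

1.978

At 3178 K (t = 31.78):
  B = 138.5·ln(31.78 − 10) − 305.0 = 138.5·ln 21.78 − 305.0 = 138.5·3.0810 − 305.0 = 121.717.
At 6145 K (t = 61.45):
  B = 138.5·ln(61.45 − 10) − 305.0 = 138.5·ln 51.45 − 305.0 = 138.5·3.9406 − 305.0 = 240.775.
Gain = 240.775 / 121.717 = 1.9781 → 1.978.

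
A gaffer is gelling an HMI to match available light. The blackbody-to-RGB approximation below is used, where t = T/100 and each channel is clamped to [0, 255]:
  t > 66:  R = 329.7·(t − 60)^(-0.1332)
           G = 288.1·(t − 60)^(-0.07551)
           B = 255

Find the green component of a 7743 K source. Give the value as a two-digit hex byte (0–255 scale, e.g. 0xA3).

0xE8

t = 7743/100 = 77.43; the t > 66 branch applies.
G = 288.1·(77.43 − 60)^(-0.07551) = 288.1·17.43^(-0.07551) = 288.1·0.80588 = 232.174.
Rounded: 232; in hex, 0xE8.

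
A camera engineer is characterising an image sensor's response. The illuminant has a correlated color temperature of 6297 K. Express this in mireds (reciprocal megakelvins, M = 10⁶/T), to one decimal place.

M = 10⁶ / 6297 = 158.806 → 158.8 mireds.

158.8 mireds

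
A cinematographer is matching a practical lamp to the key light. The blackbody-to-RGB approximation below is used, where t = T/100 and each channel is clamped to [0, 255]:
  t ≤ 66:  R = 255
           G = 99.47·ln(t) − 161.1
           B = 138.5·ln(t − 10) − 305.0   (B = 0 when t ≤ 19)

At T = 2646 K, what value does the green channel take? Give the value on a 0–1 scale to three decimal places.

t = 2646/100 = 26.46; the t ≤ 66 branch applies.
G = 99.47·ln 26.46 − 161.1 = 99.47·3.2756 − 161.1 = 164.727.
On a 0–1 scale: 164.727/255 = 0.6460 → 0.646.

0.646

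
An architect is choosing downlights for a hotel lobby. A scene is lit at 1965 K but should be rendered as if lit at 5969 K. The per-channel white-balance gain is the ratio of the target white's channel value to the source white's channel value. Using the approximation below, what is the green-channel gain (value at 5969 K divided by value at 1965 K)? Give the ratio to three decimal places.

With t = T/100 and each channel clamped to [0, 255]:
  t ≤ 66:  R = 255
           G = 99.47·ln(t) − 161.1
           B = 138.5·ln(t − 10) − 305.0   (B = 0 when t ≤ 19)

At 1965 K (t = 19.65):
  G = 99.47·ln 19.65 − 161.1 = 99.47·2.9781 − 161.1 = 135.129.
At 5969 K (t = 59.69):
  G = 99.47·ln 59.69 − 161.1 = 99.47·4.0892 − 161.1 = 245.649.
Gain = 245.649 / 135.129 = 1.8179 → 1.818.

1.818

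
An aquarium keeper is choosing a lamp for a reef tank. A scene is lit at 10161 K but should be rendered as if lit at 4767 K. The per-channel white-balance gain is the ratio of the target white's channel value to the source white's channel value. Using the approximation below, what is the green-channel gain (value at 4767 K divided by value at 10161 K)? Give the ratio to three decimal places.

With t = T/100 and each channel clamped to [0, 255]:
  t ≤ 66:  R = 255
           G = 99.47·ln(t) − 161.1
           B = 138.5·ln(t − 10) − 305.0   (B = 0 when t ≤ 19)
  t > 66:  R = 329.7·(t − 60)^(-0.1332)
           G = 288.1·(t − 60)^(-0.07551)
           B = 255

1.027

At 10161 K (t = 101.61):
  G = 288.1·(101.61 − 60)^(-0.07551) = 288.1·41.61^(-0.07551) = 288.1·0.75463 = 217.409.
At 4767 K (t = 47.67):
  G = 99.47·ln 47.67 − 161.1 = 99.47·3.8643 − 161.1 = 223.282.
Gain = 223.282 / 217.409 = 1.0270 → 1.027.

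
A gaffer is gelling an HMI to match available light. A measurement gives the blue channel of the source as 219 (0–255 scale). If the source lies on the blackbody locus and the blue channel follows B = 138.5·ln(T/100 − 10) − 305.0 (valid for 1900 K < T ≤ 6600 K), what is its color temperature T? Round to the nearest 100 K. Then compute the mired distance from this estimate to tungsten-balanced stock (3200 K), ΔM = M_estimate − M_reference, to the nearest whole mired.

ln(t − 10) = (219 + 305.0) / 138.5 = 3.7834.
t − 10 = e^3.7834 = 43.965, so t = 53.965.
T = 100·t = 5396 K → 5400 K to the nearest 100 K.
M_estimate = 10⁶/5400 = 185.19; M_reference = 10⁶/3200 = 312.50.
ΔM = 185.19 − 312.50 = -127.31 → -127 mireds.

-127 mireds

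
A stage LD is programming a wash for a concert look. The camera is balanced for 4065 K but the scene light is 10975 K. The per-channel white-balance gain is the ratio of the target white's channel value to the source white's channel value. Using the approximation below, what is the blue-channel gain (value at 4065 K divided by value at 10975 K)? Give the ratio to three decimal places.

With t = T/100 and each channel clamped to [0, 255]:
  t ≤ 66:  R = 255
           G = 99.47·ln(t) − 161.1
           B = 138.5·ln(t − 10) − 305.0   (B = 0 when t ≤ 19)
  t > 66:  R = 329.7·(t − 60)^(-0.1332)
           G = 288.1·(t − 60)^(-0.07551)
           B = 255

0.663

At 10975 K (t = 109.75):
  B = 255 by definition for t > 66.
At 4065 K (t = 40.65):
  B = 138.5·ln(40.65 − 10) − 305.0 = 138.5·ln 30.65 − 305.0 = 138.5·3.4226 − 305.0 = 169.035.
Gain = 169.035 / 255.000 = 0.6629 → 0.663.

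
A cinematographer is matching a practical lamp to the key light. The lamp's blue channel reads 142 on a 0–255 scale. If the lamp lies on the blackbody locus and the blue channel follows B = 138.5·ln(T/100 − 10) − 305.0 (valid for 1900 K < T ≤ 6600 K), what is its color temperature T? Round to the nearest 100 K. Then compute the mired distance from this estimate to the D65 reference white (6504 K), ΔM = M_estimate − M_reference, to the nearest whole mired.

ln(t − 10) = (142 + 305.0) / 138.5 = 3.2274.
t − 10 = e^3.2274 = 25.215, so t = 35.215.
T = 100·t = 3521 K → 3500 K to the nearest 100 K.
M_estimate = 10⁶/3500 = 285.71; M_reference = 10⁶/6504 = 153.75.
ΔM = 285.71 − 153.75 = 131.96 → +132 mireds.

+132 mireds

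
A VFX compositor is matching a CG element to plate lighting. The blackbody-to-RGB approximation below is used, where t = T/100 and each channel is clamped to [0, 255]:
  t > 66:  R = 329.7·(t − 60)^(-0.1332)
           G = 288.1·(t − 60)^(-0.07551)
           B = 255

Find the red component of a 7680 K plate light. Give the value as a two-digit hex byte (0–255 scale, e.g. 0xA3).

t = 7680/100 = 76.8; the t > 66 branch applies.
R = 329.7·(76.8 − 60)^(-0.1332) = 329.7·16.8^(-0.1332) = 329.7·0.68673 = 226.416.
Rounded: 226; in hex, 0xE2.

0xE2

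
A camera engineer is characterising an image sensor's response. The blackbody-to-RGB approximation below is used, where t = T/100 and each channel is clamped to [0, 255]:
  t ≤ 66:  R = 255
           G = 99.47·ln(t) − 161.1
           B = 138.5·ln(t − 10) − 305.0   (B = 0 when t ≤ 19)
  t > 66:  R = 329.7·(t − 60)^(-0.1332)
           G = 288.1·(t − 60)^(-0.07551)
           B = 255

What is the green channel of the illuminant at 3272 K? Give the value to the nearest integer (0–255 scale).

t = 3272/100 = 32.72; the t ≤ 66 branch applies.
G = 99.47·ln 32.72 − 161.1 = 99.47·3.4880 − 161.1 = 185.850.
Rounded: 186.

186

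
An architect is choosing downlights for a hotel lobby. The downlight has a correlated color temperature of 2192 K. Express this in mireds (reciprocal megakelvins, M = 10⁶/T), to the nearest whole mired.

M = 10⁶ / 2192 = 456.204 → 456 mireds.

456 mireds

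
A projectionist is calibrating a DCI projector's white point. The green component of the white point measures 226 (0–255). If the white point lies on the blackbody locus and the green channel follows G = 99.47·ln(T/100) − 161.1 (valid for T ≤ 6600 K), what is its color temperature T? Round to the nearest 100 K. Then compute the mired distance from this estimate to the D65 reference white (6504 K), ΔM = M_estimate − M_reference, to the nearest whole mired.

+50 mireds

ln t = (226 + 161.1) / 99.47 = 3.8916.
t = e^3.8916 = 48.990.
T = 100·t = 4899 K → 4900 K to the nearest 100 K.
M_estimate = 10⁶/4900 = 204.08; M_reference = 10⁶/6504 = 153.75.
ΔM = 204.08 − 153.75 = 50.33 → +50 mireds.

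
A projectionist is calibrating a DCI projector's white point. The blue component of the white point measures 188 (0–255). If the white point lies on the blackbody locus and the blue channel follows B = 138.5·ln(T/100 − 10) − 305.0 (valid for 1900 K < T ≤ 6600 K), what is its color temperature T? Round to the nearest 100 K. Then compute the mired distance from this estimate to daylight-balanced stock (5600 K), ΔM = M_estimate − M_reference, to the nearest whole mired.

+44 mireds

ln(t − 10) = (188 + 305.0) / 138.5 = 3.5596.
t − 10 = e^3.5596 = 35.148, so t = 45.148.
T = 100·t = 4515 K → 4500 K to the nearest 100 K.
M_estimate = 10⁶/4500 = 222.22; M_reference = 10⁶/5600 = 178.57.
ΔM = 222.22 − 178.57 = 43.65 → +44 mireds.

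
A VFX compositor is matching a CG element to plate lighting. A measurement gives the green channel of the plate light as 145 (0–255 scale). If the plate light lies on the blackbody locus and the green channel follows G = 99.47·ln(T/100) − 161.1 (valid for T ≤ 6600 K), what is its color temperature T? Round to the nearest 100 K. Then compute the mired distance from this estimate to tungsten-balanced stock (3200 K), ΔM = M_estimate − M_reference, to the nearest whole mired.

ln t = (145 + 161.1) / 99.47 = 3.0773.
t = e^3.0773 = 21.700.
T = 100·t = 2170 K → 2200 K to the nearest 100 K.
M_estimate = 10⁶/2200 = 454.55; M_reference = 10⁶/3200 = 312.50.
ΔM = 454.55 − 312.50 = 142.05 → +142 mireds.

+142 mireds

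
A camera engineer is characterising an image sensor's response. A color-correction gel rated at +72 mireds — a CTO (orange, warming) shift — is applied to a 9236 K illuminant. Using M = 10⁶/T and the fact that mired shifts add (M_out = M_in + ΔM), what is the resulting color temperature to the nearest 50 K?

5550 K

M_in = 10⁶/9236 = 108.27 mireds.
M_out = 108.27 + (+72) = 180.27 mireds.
T_out = 10⁶/180.27 = 5547.2 K → 5550 K.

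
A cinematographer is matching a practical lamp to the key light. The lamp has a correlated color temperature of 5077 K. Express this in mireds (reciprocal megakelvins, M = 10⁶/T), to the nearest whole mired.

197 mireds

M = 10⁶ / 5077 = 196.967 → 197 mireds.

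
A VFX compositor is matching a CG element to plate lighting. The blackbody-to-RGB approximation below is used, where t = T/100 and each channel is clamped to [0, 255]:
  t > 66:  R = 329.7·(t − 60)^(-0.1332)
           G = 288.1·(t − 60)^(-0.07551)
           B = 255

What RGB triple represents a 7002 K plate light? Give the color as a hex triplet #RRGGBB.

#F3F2FF

t = 7002/100 = 70.02; the t > 66 branch applies.
R = 329.7·(70.02 − 60)^(-0.1332) = 329.7·10.02^(-0.1332) = 329.7·0.73567 = 242.551.
G = 288.1·(70.02 − 60)^(-0.07551) = 288.1·10.02^(-0.07551) = 288.1·0.84028 = 242.085.
B = 255 by definition for t > 66.
Rounded: (243, 242, 255).
In hex: #F3F2FF.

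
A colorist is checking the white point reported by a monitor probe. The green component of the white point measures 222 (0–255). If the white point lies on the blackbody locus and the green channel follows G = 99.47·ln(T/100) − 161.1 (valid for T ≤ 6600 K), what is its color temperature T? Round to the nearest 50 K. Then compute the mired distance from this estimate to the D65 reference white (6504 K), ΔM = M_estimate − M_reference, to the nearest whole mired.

ln t = (222 + 161.1) / 99.47 = 3.8514.
t = e^3.8514 = 47.059.
T = 100·t = 4706 K → 4700 K to the nearest 50 K.
M_estimate = 10⁶/4700 = 212.77; M_reference = 10⁶/6504 = 153.75.
ΔM = 212.77 − 153.75 = 59.01 → +59 mireds.

+59 mireds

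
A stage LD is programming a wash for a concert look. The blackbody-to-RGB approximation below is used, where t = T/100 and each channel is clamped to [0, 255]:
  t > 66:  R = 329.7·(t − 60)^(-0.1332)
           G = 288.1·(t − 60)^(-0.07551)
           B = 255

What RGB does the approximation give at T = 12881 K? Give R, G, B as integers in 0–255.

R=188, G=209, B=255

t = 12881/100 = 128.81; the t > 66 branch applies.
R = 329.7·(128.81 − 60)^(-0.1332) = 329.7·68.81^(-0.1332) = 329.7·0.56915 = 187.648.
G = 288.1·(128.81 − 60)^(-0.07551) = 288.1·68.81^(-0.07551) = 288.1·0.72651 = 209.306.
B = 255 by definition for t > 66.
Rounded: (188, 209, 255).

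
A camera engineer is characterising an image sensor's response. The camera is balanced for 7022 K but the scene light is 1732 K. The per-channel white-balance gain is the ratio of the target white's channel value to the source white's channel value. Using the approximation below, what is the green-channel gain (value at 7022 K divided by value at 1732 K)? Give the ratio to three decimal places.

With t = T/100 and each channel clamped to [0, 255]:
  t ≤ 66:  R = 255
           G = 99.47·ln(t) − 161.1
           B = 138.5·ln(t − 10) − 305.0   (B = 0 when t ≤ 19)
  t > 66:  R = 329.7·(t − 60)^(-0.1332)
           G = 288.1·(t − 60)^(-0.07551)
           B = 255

At 1732 K (t = 17.32):
  G = 99.47·ln 17.32 − 161.1 = 99.47·2.8519 − 161.1 = 122.575.
At 7022 K (t = 70.22):
  G = 288.1·(70.22 − 60)^(-0.07551) = 288.1·10.22^(-0.07551) = 288.1·0.83903 = 241.724.
Gain = 241.724 / 122.575 = 1.9721 → 1.972.

1.972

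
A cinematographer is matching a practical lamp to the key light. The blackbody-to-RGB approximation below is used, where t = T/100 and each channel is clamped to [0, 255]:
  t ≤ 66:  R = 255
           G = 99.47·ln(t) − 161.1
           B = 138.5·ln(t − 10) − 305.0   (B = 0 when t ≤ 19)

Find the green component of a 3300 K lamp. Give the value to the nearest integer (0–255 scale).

t = 3300/100 = 33; the t ≤ 66 branch applies.
G = 99.47·ln 33 − 161.1 = 99.47·3.4965 − 161.1 = 186.698.
Rounded: 187.

187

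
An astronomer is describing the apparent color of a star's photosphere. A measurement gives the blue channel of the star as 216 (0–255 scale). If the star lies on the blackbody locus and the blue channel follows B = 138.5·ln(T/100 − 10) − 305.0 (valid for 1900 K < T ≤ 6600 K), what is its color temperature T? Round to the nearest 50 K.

ln(t − 10) = (216 + 305.0) / 138.5 = 3.7617.
t − 10 = e^3.7617 = 43.023, so t = 53.023.
T = 100·t = 5302 K → 5300 K to the nearest 50 K.

5300 K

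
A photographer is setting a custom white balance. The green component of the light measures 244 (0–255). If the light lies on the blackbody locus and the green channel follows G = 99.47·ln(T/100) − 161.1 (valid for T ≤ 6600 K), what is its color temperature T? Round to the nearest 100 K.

5900 K

ln t = (244 + 161.1) / 99.47 = 4.0726.
t = e^4.0726 = 58.709.
T = 100·t = 5871 K → 5900 K to the nearest 100 K.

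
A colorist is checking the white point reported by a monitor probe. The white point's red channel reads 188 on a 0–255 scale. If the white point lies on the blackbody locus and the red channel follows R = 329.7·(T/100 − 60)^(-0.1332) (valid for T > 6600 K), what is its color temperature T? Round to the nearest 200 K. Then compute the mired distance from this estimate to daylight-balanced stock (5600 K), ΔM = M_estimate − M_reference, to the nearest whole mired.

(t − 60)^(-0.1332) = 188/329.7 = 0.57022.
t − 60 = 0.57022^(1/-0.1332) = 0.57022^(-7.508) = 67.848, so t = 127.848.
T = 100·t = 12785 K → 12800 K to the nearest 200 K.
M_estimate = 10⁶/12800 = 78.12; M_reference = 10⁶/5600 = 178.57.
ΔM = 78.12 − 178.57 = -100.45 → -100 mireds.

-100 mireds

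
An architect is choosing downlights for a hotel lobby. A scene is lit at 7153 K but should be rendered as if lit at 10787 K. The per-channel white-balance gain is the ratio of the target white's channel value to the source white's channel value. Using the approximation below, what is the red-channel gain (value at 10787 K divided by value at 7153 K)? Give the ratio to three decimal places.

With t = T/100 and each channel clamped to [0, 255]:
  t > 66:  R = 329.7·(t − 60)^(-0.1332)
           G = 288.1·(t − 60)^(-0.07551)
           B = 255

At 7153 K (t = 71.53):
  R = 329.7·(71.53 − 60)^(-0.1332) = 329.7·11.53^(-0.1332) = 329.7·0.72205 = 238.058.
At 10787 K (t = 107.87):
  R = 329.7·(107.87 − 60)^(-0.1332) = 329.7·47.87^(-0.1332) = 329.7·0.59733 = 196.940.
Gain = 196.940 / 238.058 = 0.8273 → 0.827.

0.827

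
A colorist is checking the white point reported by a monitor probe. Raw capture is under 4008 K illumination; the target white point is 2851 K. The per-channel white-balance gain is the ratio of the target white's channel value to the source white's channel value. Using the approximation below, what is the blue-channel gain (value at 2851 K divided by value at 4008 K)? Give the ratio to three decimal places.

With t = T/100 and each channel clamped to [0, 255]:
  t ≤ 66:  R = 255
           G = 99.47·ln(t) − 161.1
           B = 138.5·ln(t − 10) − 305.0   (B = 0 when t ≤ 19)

0.596

At 4008 K (t = 40.08):
  B = 138.5·ln(40.08 − 10) − 305.0 = 138.5·ln 30.08 − 305.0 = 138.5·3.4039 − 305.0 = 166.435.
At 2851 K (t = 28.51):
  B = 138.5·ln(28.51 − 10) − 305.0 = 138.5·ln 18.51 − 305.0 = 138.5·2.9183 − 305.0 = 99.186.
Gain = 99.186 / 166.435 = 0.5959 → 0.596.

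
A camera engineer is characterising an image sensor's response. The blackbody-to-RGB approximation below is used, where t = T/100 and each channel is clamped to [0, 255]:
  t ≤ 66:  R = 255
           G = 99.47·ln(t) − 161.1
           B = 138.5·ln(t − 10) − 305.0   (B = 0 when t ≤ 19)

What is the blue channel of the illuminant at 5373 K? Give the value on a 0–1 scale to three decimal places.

t = 5373/100 = 53.73; the t ≤ 66 branch applies.
B = 138.5·ln(53.73 − 10) − 305.0 = 138.5·ln 43.73 − 305.0 = 138.5·3.7780 − 305.0 = 218.258.
On a 0–1 scale: 218.258/255 = 0.8559 → 0.856.

0.856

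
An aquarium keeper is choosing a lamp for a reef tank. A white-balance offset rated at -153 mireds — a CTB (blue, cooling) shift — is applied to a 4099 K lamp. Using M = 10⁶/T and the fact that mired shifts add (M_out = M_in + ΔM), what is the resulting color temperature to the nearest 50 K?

11000 K

M_in = 10⁶/4099 = 243.96 mireds.
M_out = 243.96 + (-153) = 90.96 mireds.
T_out = 10⁶/90.96 = 10993.6 K → 11000 K.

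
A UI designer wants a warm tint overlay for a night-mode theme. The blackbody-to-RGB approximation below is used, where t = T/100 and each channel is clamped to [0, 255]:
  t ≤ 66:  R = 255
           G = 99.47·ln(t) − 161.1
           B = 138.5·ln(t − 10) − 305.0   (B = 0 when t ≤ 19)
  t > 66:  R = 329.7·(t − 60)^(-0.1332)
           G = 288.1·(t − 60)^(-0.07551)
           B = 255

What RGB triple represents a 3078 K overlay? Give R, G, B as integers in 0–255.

R=255, G=180, B=115

t = 3078/100 = 30.78; the t ≤ 66 branch applies.
R = 255 by definition for t ≤ 66.
G = 99.47·ln 30.78 − 161.1 = 99.47·3.4269 − 161.1 = 179.770.
B = 138.5·ln(30.78 − 10) − 305.0 = 138.5·ln 20.78 − 305.0 = 138.5·3.0340 − 305.0 = 115.208.
Rounded: (255, 180, 115).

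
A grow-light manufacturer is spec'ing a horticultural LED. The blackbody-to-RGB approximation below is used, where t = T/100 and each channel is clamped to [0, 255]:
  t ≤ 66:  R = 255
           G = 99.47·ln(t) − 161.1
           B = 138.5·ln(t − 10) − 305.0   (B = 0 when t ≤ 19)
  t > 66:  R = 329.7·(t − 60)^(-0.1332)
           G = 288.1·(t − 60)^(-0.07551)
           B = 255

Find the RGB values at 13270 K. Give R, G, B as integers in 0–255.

t = 13270/100 = 132.7; the t > 66 branch applies.
R = 329.7·(132.7 − 60)^(-0.1332) = 329.7·72.7^(-0.1332) = 329.7·0.56499 = 186.278.
G = 288.1·(132.7 − 60)^(-0.07551) = 288.1·72.7^(-0.07551) = 288.1·0.72350 = 208.439.
B = 255 by definition for t > 66.
Rounded: (186, 208, 255).

R=186, G=208, B=255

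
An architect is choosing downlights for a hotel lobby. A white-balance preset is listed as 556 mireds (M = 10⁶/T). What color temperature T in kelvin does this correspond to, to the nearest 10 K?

1800 K

T = 10⁶ / 556 = 1798.56 K → 1800 K.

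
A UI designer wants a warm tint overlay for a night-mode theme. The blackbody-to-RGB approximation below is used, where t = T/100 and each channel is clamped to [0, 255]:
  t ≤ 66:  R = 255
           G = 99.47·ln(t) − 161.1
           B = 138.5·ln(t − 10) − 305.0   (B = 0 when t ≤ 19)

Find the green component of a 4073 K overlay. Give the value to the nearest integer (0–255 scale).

208

t = 4073/100 = 40.73; the t ≤ 66 branch applies.
G = 99.47·ln 40.73 − 161.1 = 99.47·3.7070 − 161.1 = 207.632.
Rounded: 208.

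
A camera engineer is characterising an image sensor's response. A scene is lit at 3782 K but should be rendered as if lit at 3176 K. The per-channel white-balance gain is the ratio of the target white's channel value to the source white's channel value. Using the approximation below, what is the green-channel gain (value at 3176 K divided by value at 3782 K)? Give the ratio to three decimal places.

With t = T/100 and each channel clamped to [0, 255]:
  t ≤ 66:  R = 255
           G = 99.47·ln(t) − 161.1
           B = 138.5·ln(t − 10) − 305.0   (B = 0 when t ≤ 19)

0.913

At 3782 K (t = 37.82):
  G = 99.47·ln 37.82 − 161.1 = 99.47·3.6328 − 161.1 = 200.258.
At 3176 K (t = 31.76):
  G = 99.47·ln 31.76 − 161.1 = 99.47·3.4582 − 161.1 = 182.888.
Gain = 182.888 / 200.258 = 0.9133 → 0.913.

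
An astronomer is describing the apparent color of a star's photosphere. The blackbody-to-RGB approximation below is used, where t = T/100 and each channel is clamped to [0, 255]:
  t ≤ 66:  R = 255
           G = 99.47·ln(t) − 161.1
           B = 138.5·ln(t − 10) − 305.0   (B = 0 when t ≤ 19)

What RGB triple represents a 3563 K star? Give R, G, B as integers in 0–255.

R=255, G=194, B=144

t = 3563/100 = 35.63; the t ≤ 66 branch applies.
R = 255 by definition for t ≤ 66.
G = 99.47·ln 35.63 − 161.1 = 99.47·3.5732 − 161.1 = 194.325.
B = 138.5·ln(35.63 − 10) − 305.0 = 138.5·ln 25.63 − 305.0 = 138.5·3.2438 − 305.0 = 144.261.
Rounded: (255, 194, 144).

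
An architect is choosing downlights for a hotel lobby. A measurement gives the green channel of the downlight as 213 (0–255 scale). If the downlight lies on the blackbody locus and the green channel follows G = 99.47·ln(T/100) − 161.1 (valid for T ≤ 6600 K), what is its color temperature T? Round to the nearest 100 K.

ln t = (213 + 161.1) / 99.47 = 3.7609.
t = e^3.7609 = 42.989.
T = 100·t = 4299 K → 4300 K to the nearest 100 K.

4300 K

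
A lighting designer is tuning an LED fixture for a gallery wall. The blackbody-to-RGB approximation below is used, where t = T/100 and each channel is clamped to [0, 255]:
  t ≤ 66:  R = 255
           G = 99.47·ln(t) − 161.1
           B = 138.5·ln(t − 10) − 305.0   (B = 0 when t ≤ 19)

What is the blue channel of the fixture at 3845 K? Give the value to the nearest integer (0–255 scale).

159

t = 3845/100 = 38.45; the t ≤ 66 branch applies.
B = 138.5·ln(38.45 − 10) − 305.0 = 138.5·ln 28.45 − 305.0 = 138.5·3.3481 − 305.0 = 158.719.
Rounded: 159.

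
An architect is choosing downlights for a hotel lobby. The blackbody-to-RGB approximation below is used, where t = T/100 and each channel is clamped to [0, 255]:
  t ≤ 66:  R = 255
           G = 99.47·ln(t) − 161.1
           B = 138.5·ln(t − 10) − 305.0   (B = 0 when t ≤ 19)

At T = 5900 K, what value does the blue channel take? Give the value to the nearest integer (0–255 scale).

234

t = 5900/100 = 59; the t ≤ 66 branch applies.
B = 138.5·ln(59 − 10) − 305.0 = 138.5·ln 49 − 305.0 = 138.5·3.8918 − 305.0 = 234.017.
Rounded: 234.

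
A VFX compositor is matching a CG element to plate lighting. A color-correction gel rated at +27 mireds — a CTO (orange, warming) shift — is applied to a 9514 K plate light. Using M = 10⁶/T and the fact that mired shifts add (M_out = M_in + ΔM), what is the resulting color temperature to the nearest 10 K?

7570 K

M_in = 10⁶/9514 = 105.11 mireds.
M_out = 105.11 + (+27) = 132.11 mireds.
T_out = 10⁶/132.11 = 7569.5 K → 7570 K.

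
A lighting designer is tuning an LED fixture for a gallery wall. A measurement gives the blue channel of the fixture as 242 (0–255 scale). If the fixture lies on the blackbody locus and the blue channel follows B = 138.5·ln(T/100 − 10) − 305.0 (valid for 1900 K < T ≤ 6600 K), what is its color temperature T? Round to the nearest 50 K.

6200 K

ln(t − 10) = (242 + 305.0) / 138.5 = 3.9495.
t − 10 = e^3.9495 = 51.907, so t = 61.907.
T = 100·t = 6191 K → 6200 K to the nearest 50 K.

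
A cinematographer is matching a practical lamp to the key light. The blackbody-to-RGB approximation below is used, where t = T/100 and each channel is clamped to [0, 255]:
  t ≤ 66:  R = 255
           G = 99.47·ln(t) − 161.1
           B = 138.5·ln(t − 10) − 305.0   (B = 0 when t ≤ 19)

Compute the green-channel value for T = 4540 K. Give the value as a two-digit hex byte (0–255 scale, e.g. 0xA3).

t = 4540/100 = 45.4; the t ≤ 66 branch applies.
G = 99.47·ln 45.4 − 161.1 = 99.47·3.8155 − 161.1 = 218.429.
Rounded: 218; in hex, 0xDA.

0xDA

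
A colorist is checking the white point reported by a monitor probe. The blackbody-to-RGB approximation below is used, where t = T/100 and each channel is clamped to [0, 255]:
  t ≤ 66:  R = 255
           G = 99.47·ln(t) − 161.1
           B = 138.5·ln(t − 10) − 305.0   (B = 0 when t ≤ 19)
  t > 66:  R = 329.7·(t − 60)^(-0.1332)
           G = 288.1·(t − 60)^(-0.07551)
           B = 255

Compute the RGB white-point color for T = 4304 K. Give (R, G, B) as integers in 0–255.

t = 4304/100 = 43.04; the t ≤ 66 branch applies.
R = 255 by definition for t ≤ 66.
G = 99.47·ln 43.04 − 161.1 = 99.47·3.7621 − 161.1 = 213.119.
B = 138.5·ln(43.04 − 10) − 305.0 = 138.5·ln 33.04 − 305.0 = 138.5·3.4977 − 305.0 = 179.434.
Rounded: (255, 213, 179).

(255, 213, 179)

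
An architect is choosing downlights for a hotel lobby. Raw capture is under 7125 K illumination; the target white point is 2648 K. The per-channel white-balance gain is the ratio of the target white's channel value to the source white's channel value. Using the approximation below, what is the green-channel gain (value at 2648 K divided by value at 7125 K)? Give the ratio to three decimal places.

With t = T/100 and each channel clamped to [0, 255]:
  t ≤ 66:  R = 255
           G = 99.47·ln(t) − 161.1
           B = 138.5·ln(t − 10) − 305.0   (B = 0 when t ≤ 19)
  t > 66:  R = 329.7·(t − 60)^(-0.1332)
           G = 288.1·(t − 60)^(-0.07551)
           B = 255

0.687

At 7125 K (t = 71.25):
  G = 288.1·(71.25 − 60)^(-0.07551) = 288.1·11.25^(-0.07551) = 288.1·0.83297 = 239.978.
At 2648 K (t = 26.48):
  G = 99.47·ln 26.48 − 161.1 = 99.47·3.2764 − 161.1 = 164.802.
Gain = 164.802 / 239.978 = 0.6867 → 0.687.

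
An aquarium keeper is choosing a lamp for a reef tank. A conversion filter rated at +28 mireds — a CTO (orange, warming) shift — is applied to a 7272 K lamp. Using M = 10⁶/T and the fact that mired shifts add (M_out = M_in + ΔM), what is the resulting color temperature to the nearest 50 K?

M_in = 10⁶/7272 = 137.51 mireds.
M_out = 137.51 + (+28) = 165.51 mireds.
T_out = 10⁶/165.51 = 6041.8 K → 6050 K.

6050 K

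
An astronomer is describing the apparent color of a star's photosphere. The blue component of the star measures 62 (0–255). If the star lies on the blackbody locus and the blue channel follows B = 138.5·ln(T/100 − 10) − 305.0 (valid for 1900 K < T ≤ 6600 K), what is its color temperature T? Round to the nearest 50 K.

ln(t − 10) = (62 + 305.0) / 138.5 = 2.6498.
t − 10 = e^2.6498 = 14.151, so t = 24.151.
T = 100·t = 2415 K → 2400 K to the nearest 50 K.

2400 K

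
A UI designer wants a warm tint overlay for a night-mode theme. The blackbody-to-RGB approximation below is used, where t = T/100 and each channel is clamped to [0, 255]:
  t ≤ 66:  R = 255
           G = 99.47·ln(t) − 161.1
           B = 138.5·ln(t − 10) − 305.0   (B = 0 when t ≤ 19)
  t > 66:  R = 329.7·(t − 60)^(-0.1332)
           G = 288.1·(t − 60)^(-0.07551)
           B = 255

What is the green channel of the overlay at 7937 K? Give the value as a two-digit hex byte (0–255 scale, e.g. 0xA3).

0xE6

t = 7937/100 = 79.37; the t > 66 branch applies.
G = 288.1·(79.37 − 60)^(-0.07551) = 288.1·19.37^(-0.07551) = 288.1·0.79948 = 230.331.
Rounded: 230; in hex, 0xE6.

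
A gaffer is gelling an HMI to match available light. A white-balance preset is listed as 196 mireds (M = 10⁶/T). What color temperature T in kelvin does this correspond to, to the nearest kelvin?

5102 K

T = 10⁶ / 196 = 5102.04 K → 5102 K.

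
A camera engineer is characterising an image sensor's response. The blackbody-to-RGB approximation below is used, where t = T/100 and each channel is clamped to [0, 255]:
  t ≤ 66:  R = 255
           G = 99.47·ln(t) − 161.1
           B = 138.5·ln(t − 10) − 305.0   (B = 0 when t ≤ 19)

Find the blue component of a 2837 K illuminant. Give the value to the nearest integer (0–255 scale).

98

t = 2837/100 = 28.37; the t ≤ 66 branch applies.
B = 138.5·ln(28.37 − 10) − 305.0 = 138.5·ln 18.37 − 305.0 = 138.5·2.9107 − 305.0 = 98.135.
Rounded: 98.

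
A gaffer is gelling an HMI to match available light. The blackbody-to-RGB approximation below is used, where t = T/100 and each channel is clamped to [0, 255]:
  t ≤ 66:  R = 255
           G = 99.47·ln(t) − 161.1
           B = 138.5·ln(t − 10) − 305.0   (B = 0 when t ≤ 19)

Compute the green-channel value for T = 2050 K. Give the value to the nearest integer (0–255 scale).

139

t = 2050/100 = 20.5; the t ≤ 66 branch applies.
G = 99.47·ln 20.5 − 161.1 = 99.47·3.0204 − 161.1 = 139.342.
Rounded: 139.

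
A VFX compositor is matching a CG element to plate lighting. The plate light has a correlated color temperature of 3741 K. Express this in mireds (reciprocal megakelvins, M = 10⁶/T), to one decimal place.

M = 10⁶ / 3741 = 267.308 → 267.3 mireds.

267.3 mireds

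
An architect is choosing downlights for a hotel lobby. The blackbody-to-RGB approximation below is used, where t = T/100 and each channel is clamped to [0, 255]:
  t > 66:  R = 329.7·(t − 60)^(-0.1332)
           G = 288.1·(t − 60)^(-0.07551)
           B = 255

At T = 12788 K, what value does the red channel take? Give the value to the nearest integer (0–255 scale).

t = 12788/100 = 127.88; the t > 66 branch applies.
R = 329.7·(127.88 − 60)^(-0.1332) = 329.7·67.88^(-0.1332) = 329.7·0.57018 = 187.988.
Rounded: 188.

188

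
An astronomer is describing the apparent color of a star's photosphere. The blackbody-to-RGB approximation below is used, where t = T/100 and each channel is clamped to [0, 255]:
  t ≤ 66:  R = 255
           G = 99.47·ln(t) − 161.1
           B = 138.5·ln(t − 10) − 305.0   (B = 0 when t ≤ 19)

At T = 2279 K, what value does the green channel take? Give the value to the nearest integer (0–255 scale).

t = 2279/100 = 22.79; the t ≤ 66 branch applies.
G = 99.47·ln 22.79 − 161.1 = 99.47·3.1263 − 161.1 = 149.875.
Rounded: 150.

150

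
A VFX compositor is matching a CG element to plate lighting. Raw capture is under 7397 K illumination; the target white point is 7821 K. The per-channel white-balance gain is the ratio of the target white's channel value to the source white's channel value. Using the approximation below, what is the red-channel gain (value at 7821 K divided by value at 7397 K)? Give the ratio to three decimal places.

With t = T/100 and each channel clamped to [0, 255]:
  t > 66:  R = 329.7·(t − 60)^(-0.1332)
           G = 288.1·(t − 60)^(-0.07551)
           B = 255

0.965

At 7397 K (t = 73.97):
  R = 329.7·(73.97 − 60)^(-0.1332) = 329.7·13.97^(-0.1332) = 329.7·0.70382 = 232.049.
At 7821 K (t = 78.21):
  R = 329.7·(78.21 − 60)^(-0.1332) = 329.7·18.21^(-0.1332) = 329.7·0.67940 = 223.999.
Gain = 223.999 / 232.049 = 0.9653 → 0.965.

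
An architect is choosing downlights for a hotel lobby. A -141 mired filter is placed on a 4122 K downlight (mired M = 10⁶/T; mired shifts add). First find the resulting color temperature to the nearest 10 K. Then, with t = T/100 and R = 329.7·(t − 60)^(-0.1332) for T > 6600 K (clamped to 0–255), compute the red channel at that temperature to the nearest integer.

M_in = 10⁶/4122 = 242.60; M_out = 242.60 + (-141) = 101.60.
T_out = 10⁶/101.60 = 9842.5 K → 9840 K; t = 98.4.
R = 329.7·(98.4 − 60)^(-0.1332) = 329.7·38.4^(-0.1332) = 329.7·0.61513 = 202.808.
Rounded: 203.

203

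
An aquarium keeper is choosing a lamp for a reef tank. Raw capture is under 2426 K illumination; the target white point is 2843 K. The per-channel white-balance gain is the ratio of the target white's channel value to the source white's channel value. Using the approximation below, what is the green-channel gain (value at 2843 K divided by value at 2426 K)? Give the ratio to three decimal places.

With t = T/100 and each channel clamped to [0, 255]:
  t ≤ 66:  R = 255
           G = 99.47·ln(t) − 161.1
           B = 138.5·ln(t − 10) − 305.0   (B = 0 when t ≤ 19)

At 2426 K (t = 24.26):
  G = 99.47·ln 24.26 − 161.1 = 99.47·3.1888 − 161.1 = 156.093.
At 2843 K (t = 28.43):
  G = 99.47·ln 28.43 − 161.1 = 99.47·3.3474 − 161.1 = 171.870.
Gain = 171.870 / 156.093 = 1.1011 → 1.101.

1.101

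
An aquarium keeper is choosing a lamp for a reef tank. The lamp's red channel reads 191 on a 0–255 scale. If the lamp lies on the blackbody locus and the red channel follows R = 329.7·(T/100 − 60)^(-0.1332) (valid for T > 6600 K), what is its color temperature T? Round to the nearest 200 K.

12000 K

(t − 60)^(-0.1332) = 191/329.7 = 0.57931.
t − 60 = 0.57931^(1/-0.1332) = 0.57931^(-7.508) = 60.245, so t = 120.245.
T = 100·t = 12025 K → 12000 K to the nearest 200 K.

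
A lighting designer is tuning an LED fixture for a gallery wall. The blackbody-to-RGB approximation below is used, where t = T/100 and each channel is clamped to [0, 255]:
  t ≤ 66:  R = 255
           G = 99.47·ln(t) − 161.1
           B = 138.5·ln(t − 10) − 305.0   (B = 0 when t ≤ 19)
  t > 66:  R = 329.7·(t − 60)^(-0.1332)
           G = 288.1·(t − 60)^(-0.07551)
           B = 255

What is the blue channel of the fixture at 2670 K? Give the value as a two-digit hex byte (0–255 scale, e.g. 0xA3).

t = 2670/100 = 26.7; the t ≤ 66 branch applies.
B = 138.5·ln(26.7 − 10) − 305.0 = 138.5·ln 16.7 − 305.0 = 138.5·2.8154 − 305.0 = 84.934.
Rounded: 85; in hex, 0x55.

0x55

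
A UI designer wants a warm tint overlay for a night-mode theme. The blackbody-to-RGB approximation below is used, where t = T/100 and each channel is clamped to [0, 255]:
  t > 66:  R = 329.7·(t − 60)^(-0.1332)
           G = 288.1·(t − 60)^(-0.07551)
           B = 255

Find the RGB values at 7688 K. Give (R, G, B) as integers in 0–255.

(226, 233, 255)

t = 7688/100 = 76.88; the t > 66 branch applies.
R = 329.7·(76.88 − 60)^(-0.1332) = 329.7·16.88^(-0.1332) = 329.7·0.68630 = 226.273.
G = 288.1·(76.88 − 60)^(-0.07551) = 288.1·16.88^(-0.07551) = 288.1·0.80783 = 232.736.
B = 255 by definition for t > 66.
Rounded: (226, 233, 255).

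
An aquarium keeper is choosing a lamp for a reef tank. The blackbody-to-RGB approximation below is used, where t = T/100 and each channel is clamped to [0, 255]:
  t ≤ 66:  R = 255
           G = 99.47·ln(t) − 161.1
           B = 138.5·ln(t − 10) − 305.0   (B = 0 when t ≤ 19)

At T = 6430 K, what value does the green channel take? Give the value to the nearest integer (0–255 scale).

t = 6430/100 = 64.3; the t ≤ 66 branch applies.
G = 99.47·ln 64.3 − 161.1 = 99.47·4.1636 − 161.1 = 253.049.
Rounded: 253.

253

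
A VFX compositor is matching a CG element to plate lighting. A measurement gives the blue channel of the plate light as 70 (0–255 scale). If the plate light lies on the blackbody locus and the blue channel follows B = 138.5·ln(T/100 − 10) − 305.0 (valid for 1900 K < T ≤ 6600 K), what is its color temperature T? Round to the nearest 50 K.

2500 K

ln(t − 10) = (70 + 305.0) / 138.5 = 2.7076.
t − 10 = e^2.7076 = 14.993, so t = 24.993.
T = 100·t = 2499 K → 2500 K to the nearest 50 K.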